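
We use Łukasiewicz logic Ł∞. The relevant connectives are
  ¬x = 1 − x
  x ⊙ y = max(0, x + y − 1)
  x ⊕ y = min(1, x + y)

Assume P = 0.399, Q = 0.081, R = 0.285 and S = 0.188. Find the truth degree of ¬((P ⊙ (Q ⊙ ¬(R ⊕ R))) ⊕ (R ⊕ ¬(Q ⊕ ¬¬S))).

R ⊕ R = min(1, 0.285 + 0.285) = min(1, 0.570) = 0.570
¬(R ⊕ R) = 1 − 0.570 = 0.430
Q ⊙ ¬(R ⊕ R) = max(0, 0.081 + 0.430 − 1) = max(0, -0.489) = 0.000
P ⊙ (Q ⊙ ¬(R ⊕ R)) = max(0, 0.399 + 0.000 − 1) = max(0, -0.601) = 0.000
¬S = 1 − 0.188 = 0.812
¬¬S = 1 − 0.812 = 0.188
Q ⊕ ¬¬S = min(1, 0.081 + 0.188) = min(1, 0.269) = 0.269
¬(Q ⊕ ¬¬S) = 1 − 0.269 = 0.731
R ⊕ ¬(Q ⊕ ¬¬S) = min(1, 0.285 + 0.731) = min(1, 1.016) = 1.000
(P ⊙ (Q ⊙ ¬(R ⊕ R))) ⊕ (R ⊕ ¬(Q ⊕ ¬¬S)) = min(1, 0.000 + 1.000) = min(1, 1.000) = 1.000
¬((P ⊙ (Q ⊙ ¬(R ⊕ R))) ⊕ (R ⊕ ¬(Q ⊕ ¬¬S))) = 1 − 1.000 = 0.000

0.000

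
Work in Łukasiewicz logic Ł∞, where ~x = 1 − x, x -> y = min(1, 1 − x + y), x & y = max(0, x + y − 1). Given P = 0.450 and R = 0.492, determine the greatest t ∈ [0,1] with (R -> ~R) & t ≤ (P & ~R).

0.000

~R = 1 − 0.492 = 0.508
R -> ~R = min(1, 1 − 0.492 + 0.508) = min(1, 1.016) = 1.000
So the left factor is R -> ~R = 1.000.
P & ~R = max(0, 0.450 + 0.508 − 1) = max(0, -0.042) = 0.000
So the right-hand bound is P & ~R = 0.000.
The residuum of the Łukasiewicz t-norm gives the supremum: min(1, 1 − 1.000 + 0.000).
1 − 1.000 + 0.000 = 0.000, so t = min(1, 0.000) = 0.000.
Check: 1.000 & 0.000 = max(0, 0.000) = 0.000 ≤ 0.000.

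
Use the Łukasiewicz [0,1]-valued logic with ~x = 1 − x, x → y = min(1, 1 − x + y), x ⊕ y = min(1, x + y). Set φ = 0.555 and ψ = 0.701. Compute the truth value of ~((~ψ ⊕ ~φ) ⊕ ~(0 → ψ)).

0.256

~ψ = 1 − 0.701 = 0.299
~φ = 1 − 0.555 = 0.445
~ψ ⊕ ~φ = min(1, 0.299 + 0.445) = min(1, 0.744) = 0.744
0 → ψ = min(1, 1 − 0.000 + 0.701) = min(1, 1.701) = 1.000
~(0 → ψ) = 1 − 1.000 = 0.000
(~ψ ⊕ ~φ) ⊕ ~(0 → ψ) = min(1, 0.744 + 0.000) = min(1, 0.744) = 0.744
~((~ψ ⊕ ~φ) ⊕ ~(0 → ψ)) = 1 − 0.744 = 0.256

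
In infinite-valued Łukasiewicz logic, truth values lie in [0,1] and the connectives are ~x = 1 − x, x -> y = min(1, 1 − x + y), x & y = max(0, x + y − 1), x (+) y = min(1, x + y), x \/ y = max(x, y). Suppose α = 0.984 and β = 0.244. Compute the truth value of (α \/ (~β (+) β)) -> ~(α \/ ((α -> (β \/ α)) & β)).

0.016

~β = 1 − 0.244 = 0.756
~β (+) β = min(1, 0.756 + 0.244) = min(1, 1.000) = 1.000
α \/ (~β (+) β) = max(0.984, 1.000) = 1.000
β \/ α = max(0.244, 0.984) = 0.984
α -> (β \/ α) = min(1, 1 − 0.984 + 0.984) = min(1, 1.000) = 1.000
(α -> (β \/ α)) & β = max(0, 1.000 + 0.244 − 1) = max(0, 0.244) = 0.244
α \/ ((α -> (β \/ α)) & β) = max(0.984, 0.244) = 0.984
~(α \/ ((α -> (β \/ α)) & β)) = 1 − 0.984 = 0.016
(α \/ (~β (+) β)) -> ~(α \/ ((α -> (β \/ α)) & β)) = min(1, 1 − 1.000 + 0.016) = min(1, 0.016) = 0.016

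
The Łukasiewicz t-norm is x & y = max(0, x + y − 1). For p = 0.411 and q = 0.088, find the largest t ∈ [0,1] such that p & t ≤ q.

0.677

The residuum of the Łukasiewicz t-norm gives the supremum: min(1, 1 − 0.411 + 0.088).
1 − 0.411 + 0.088 = 0.677, so t = min(1, 0.677) = 0.677.
Check: 0.411 & 0.677 = max(0, 0.088) = 0.088 ≤ 0.088.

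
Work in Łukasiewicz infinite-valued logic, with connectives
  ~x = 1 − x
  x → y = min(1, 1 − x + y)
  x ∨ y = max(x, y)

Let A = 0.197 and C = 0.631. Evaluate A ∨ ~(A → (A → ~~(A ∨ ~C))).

0.197

~C = 1 − 0.631 = 0.369
A ∨ ~C = max(0.197, 0.369) = 0.369
~(A ∨ ~C) = 1 − 0.369 = 0.631
~~(A ∨ ~C) = 1 − 0.631 = 0.369
A → ~~(A ∨ ~C) = min(1, 1 − 0.197 + 0.369) = min(1, 1.172) = 1.000
A → (A → ~~(A ∨ ~C)) = min(1, 1 − 0.197 + 1.000) = min(1, 1.803) = 1.000
~(A → (A → ~~(A ∨ ~C))) = 1 − 1.000 = 0.000
A ∨ ~(A → (A → ~~(A ∨ ~C))) = max(0.197, 0.000) = 0.197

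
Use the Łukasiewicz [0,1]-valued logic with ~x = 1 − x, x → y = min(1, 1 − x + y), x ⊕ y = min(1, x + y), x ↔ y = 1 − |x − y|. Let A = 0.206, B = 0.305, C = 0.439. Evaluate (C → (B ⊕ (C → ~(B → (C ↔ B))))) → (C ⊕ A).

0.645

C ↔ B = 1 − |0.439 − 0.305| = 1 − 0.134 = 0.866
B → (C ↔ B) = min(1, 1 − 0.305 + 0.866) = min(1, 1.561) = 1.000
~(B → (C ↔ B)) = 1 − 1.000 = 0.000
C → ~(B → (C ↔ B)) = min(1, 1 − 0.439 + 0.000) = min(1, 0.561) = 0.561
B ⊕ (C → ~(B → (C ↔ B))) = min(1, 0.305 + 0.561) = min(1, 0.866) = 0.866
C → (B ⊕ (C → ~(B → (C ↔ B)))) = min(1, 1 − 0.439 + 0.866) = min(1, 1.427) = 1.000
C ⊕ A = min(1, 0.439 + 0.206) = min(1, 0.645) = 0.645
(C → (B ⊕ (C → ~(B → (C ↔ B))))) → (C ⊕ A) = min(1, 1 − 1.000 + 0.645) = min(1, 0.645) = 0.645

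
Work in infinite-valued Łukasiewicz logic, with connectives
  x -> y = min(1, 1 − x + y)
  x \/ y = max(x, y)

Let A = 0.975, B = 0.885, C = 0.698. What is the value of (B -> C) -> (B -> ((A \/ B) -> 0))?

B -> C = min(1, 1 − 0.885 + 0.698) = min(1, 0.813) = 0.813
A \/ B = max(0.975, 0.885) = 0.975
(A \/ B) -> 0 = min(1, 1 − 0.975 + 0.000) = min(1, 0.025) = 0.025
B -> ((A \/ B) -> 0) = min(1, 1 − 0.885 + 0.025) = min(1, 0.140) = 0.140
(B -> C) -> (B -> ((A \/ B) -> 0)) = min(1, 1 − 0.813 + 0.140) = min(1, 0.327) = 0.327

0.327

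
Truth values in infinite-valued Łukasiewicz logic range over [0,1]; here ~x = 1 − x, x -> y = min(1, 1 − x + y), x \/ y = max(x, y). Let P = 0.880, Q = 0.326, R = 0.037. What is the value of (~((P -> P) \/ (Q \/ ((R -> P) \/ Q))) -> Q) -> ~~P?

0.880

P -> P = min(1, 1 − 0.880 + 0.880) = min(1, 1.000) = 1.000
R -> P = min(1, 1 − 0.037 + 0.880) = min(1, 1.843) = 1.000
(R -> P) \/ Q = max(1.000, 0.326) = 1.000
Q \/ ((R -> P) \/ Q) = max(0.326, 1.000) = 1.000
(P -> P) \/ (Q \/ ((R -> P) \/ Q)) = max(1.000, 1.000) = 1.000
~((P -> P) \/ (Q \/ ((R -> P) \/ Q))) = 1 − 1.000 = 0.000
~((P -> P) \/ (Q \/ ((R -> P) \/ Q))) -> Q = min(1, 1 − 0.000 + 0.326) = min(1, 1.326) = 1.000
~P = 1 − 0.880 = 0.120
~~P = 1 − 0.120 = 0.880
(~((P -> P) \/ (Q \/ ((R -> P) \/ Q))) -> Q) -> ~~P = min(1, 1 − 1.000 + 0.880) = min(1, 0.880) = 0.880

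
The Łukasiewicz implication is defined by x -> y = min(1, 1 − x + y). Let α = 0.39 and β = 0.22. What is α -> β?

0.83

α -> β = min(1, 1 − 0.39 + 0.22) = min(1, 0.83) = 0.83
For comparison, the Gödel implication (1 if x ≤ y else y) would give 0.22.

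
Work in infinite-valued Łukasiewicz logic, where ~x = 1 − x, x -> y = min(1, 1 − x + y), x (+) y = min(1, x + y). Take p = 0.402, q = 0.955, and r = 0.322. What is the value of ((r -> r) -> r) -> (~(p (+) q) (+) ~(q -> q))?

r -> r = min(1, 1 − 0.322 + 0.322) = min(1, 1.000) = 1.000
(r -> r) -> r = min(1, 1 − 1.000 + 0.322) = min(1, 0.322) = 0.322
p (+) q = min(1, 0.402 + 0.955) = min(1, 1.357) = 1.000
~(p (+) q) = 1 − 1.000 = 0.000
q -> q = min(1, 1 − 0.955 + 0.955) = min(1, 1.000) = 1.000
~(q -> q) = 1 − 1.000 = 0.000
~(p (+) q) (+) ~(q -> q) = min(1, 0.000 + 0.000) = min(1, 0.000) = 0.000
((r -> r) -> r) -> (~(p (+) q) (+) ~(q -> q)) = min(1, 1 − 0.322 + 0.000) = min(1, 0.678) = 0.678

0.678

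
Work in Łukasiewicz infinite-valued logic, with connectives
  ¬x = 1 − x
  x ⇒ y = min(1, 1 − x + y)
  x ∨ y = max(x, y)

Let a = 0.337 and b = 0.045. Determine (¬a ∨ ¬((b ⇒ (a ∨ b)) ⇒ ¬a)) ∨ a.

0.663

¬a = 1 − 0.337 = 0.663
a ∨ b = max(0.337, 0.045) = 0.337
b ⇒ (a ∨ b) = min(1, 1 − 0.045 + 0.337) = min(1, 1.292) = 1.000
(b ⇒ (a ∨ b)) ⇒ ¬a = min(1, 1 − 1.000 + 0.663) = min(1, 0.663) = 0.663
¬((b ⇒ (a ∨ b)) ⇒ ¬a) = 1 − 0.663 = 0.337
¬a ∨ ¬((b ⇒ (a ∨ b)) ⇒ ¬a) = max(0.663, 0.337) = 0.663
(¬a ∨ ¬((b ⇒ (a ∨ b)) ⇒ ¬a)) ∨ a = max(0.663, 0.337) = 0.663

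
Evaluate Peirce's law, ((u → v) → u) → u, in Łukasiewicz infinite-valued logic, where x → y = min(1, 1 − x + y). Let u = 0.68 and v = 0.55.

0.87

u → v = min(1, 1 − 0.68 + 0.55) = min(1, 0.87) = 0.87
(u → v) → u = min(1, 1 − 0.87 + 0.68) = min(1, 0.81) = 0.81
((u → v) → u) → u = min(1, 1 − 0.81 + 0.68) = min(1, 0.87) = 0.87
(The value 0.87 < 1 shows this instance is not satisfied; not a Ł∞-tautology in general.)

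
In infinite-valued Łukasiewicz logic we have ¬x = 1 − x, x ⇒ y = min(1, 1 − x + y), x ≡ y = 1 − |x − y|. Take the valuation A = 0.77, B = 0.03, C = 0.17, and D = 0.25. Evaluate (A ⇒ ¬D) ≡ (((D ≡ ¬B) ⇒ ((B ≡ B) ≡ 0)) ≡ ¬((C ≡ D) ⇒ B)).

0.85

¬D = 1 − 0.25 = 0.75
A ⇒ ¬D = min(1, 1 − 0.77 + 0.75) = min(1, 0.98) = 0.98
¬B = 1 − 0.03 = 0.97
D ≡ ¬B = 1 − |0.25 − 0.97| = 1 − 0.72 = 0.28
B ≡ B = 1 − |0.03 − 0.03| = 1 − 0.00 = 1.00
(B ≡ B) ≡ 0 = 1 − |1.00 − 0.00| = 1 − 1.00 = 0.00
(D ≡ ¬B) ⇒ ((B ≡ B) ≡ 0) = min(1, 1 − 0.28 + 0.00) = min(1, 0.72) = 0.72
C ≡ D = 1 − |0.17 − 0.25| = 1 − 0.08 = 0.92
(C ≡ D) ⇒ B = min(1, 1 − 0.92 + 0.03) = min(1, 0.11) = 0.11
¬((C ≡ D) ⇒ B) = 1 − 0.11 = 0.89
((D ≡ ¬B) ⇒ ((B ≡ B) ≡ 0)) ≡ ¬((C ≡ D) ⇒ B) = 1 − |0.72 − 0.89| = 1 − 0.17 = 0.83
(A ⇒ ¬D) ≡ (((D ≡ ¬B) ⇒ ((B ≡ B) ≡ 0)) ≡ ¬((C ≡ D) ⇒ B)) = 1 − |0.98 − 0.83| = 1 − 0.15 = 0.85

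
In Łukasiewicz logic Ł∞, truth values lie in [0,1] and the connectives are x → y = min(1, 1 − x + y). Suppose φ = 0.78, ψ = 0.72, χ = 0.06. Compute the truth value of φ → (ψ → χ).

0.56

ψ → χ = min(1, 1 − 0.72 + 0.06) = min(1, 0.34) = 0.34
φ → (ψ → χ) = min(1, 1 − 0.78 + 0.34) = min(1, 0.56) = 0.56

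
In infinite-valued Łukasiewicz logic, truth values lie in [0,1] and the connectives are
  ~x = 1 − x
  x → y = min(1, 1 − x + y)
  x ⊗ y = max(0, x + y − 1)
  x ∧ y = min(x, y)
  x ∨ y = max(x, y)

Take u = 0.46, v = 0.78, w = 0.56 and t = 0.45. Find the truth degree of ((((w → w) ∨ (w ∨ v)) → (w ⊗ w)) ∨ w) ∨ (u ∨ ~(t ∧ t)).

w → w = min(1, 1 − 0.56 + 0.56) = min(1, 1.00) = 1.00
w ∨ v = max(0.56, 0.78) = 0.78
(w → w) ∨ (w ∨ v) = max(1.00, 0.78) = 1.00
w ⊗ w = max(0, 0.56 + 0.56 − 1) = max(0, 0.12) = 0.12
((w → w) ∨ (w ∨ v)) → (w ⊗ w) = min(1, 1 − 1.00 + 0.12) = min(1, 0.12) = 0.12
(((w → w) ∨ (w ∨ v)) → (w ⊗ w)) ∨ w = max(0.12, 0.56) = 0.56
t ∧ t = min(0.45, 0.45) = 0.45
~(t ∧ t) = 1 − 0.45 = 0.55
u ∨ ~(t ∧ t) = max(0.46, 0.55) = 0.55
((((w → w) ∨ (w ∨ v)) → (w ⊗ w)) ∨ w) ∨ (u ∨ ~(t ∧ t)) = max(0.56, 0.55) = 0.56

0.56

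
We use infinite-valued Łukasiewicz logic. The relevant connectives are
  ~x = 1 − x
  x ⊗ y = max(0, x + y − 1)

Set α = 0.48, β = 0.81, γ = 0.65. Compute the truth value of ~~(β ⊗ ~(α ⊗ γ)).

0.68

α ⊗ γ = max(0, 0.48 + 0.65 − 1) = max(0, 0.13) = 0.13
~(α ⊗ γ) = 1 − 0.13 = 0.87
β ⊗ ~(α ⊗ γ) = max(0, 0.81 + 0.87 − 1) = max(0, 0.68) = 0.68
~(β ⊗ ~(α ⊗ γ)) = 1 − 0.68 = 0.32
~~(β ⊗ ~(α ⊗ γ)) = 1 − 0.32 = 0.68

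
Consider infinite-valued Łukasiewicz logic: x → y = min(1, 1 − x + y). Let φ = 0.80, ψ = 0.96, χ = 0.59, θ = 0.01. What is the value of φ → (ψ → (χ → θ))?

χ → θ = min(1, 1 − 0.59 + 0.01) = min(1, 0.42) = 0.42
ψ → (χ → θ) = min(1, 1 − 0.96 + 0.42) = min(1, 0.46) = 0.46
φ → (ψ → (χ → θ)) = min(1, 1 − 0.80 + 0.46) = min(1, 0.66) = 0.66

0.66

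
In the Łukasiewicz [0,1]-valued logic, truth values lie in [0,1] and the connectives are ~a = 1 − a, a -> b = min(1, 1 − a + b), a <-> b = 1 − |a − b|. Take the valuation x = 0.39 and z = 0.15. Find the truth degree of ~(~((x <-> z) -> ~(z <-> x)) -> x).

x <-> z = 1 − |0.39 − 0.15| = 1 − 0.24 = 0.76
z <-> x = 1 − |0.15 − 0.39| = 1 − 0.24 = 0.76
~(z <-> x) = 1 − 0.76 = 0.24
(x <-> z) -> ~(z <-> x) = min(1, 1 − 0.76 + 0.24) = min(1, 0.48) = 0.48
~((x <-> z) -> ~(z <-> x)) = 1 − 0.48 = 0.52
~((x <-> z) -> ~(z <-> x)) -> x = min(1, 1 − 0.52 + 0.39) = min(1, 0.87) = 0.87
~(~((x <-> z) -> ~(z <-> x)) -> x) = 1 − 0.87 = 0.13

0.13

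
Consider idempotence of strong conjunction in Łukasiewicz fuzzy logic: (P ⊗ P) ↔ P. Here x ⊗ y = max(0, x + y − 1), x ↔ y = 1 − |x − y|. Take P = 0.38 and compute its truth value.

P ⊗ P = max(0, 0.38 + 0.38 − 1) = max(0, -0.24) = 0.00
(P ⊗ P) ↔ P = 1 − |0.00 − 0.38| = 1 − 0.38 = 0.62
(The value 0.62 < 1 shows this instance is not satisfied; fails in Ł∞ since a ⊗ a = max(0, 2a−1) ≠ a in general.)

0.62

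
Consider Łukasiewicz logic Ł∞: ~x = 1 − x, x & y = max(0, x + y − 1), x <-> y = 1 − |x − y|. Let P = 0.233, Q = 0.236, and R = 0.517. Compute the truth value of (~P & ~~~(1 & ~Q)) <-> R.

~P = 1 − 0.233 = 0.767
~Q = 1 − 0.236 = 0.764
1 & ~Q = max(0, 1.000 + 0.764 − 1) = max(0, 0.764) = 0.764
~(1 & ~Q) = 1 − 0.764 = 0.236
~~(1 & ~Q) = 1 − 0.236 = 0.764
~~~(1 & ~Q) = 1 − 0.764 = 0.236
~P & ~~~(1 & ~Q) = max(0, 0.767 + 0.236 − 1) = max(0, 0.003) = 0.003
(~P & ~~~(1 & ~Q)) <-> R = 1 − |0.003 − 0.517| = 1 − 0.514 = 0.486

0.486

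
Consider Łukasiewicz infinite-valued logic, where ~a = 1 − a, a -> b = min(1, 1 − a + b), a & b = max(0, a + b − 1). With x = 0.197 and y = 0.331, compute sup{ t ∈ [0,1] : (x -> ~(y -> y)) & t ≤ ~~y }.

y -> y = min(1, 1 − 0.331 + 0.331) = min(1, 1.000) = 1.000
~(y -> y) = 1 − 1.000 = 0.000
x -> ~(y -> y) = min(1, 1 − 0.197 + 0.000) = min(1, 0.803) = 0.803
So the left factor is x -> ~(y -> y) = 0.803.
~y = 1 − 0.331 = 0.669
~~y = 1 − 0.669 = 0.331
So the right-hand bound is ~~y = 0.331.
The residuum of the Łukasiewicz t-norm gives the supremum: min(1, 1 − 0.803 + 0.331).
1 − 0.803 + 0.331 = 0.528, so t = min(1, 0.528) = 0.528.
Check: 0.803 & 0.528 = max(0, 0.331) = 0.331 ≤ 0.331.

0.528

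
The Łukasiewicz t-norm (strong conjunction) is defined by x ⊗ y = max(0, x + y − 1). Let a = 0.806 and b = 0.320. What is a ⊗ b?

a ⊗ b = max(0, 0.806 + 0.320 − 1) = max(0, 0.126) = 0.126
For comparison, the Gödel (minimum) t-norm min(x, y) would give 0.320.

0.126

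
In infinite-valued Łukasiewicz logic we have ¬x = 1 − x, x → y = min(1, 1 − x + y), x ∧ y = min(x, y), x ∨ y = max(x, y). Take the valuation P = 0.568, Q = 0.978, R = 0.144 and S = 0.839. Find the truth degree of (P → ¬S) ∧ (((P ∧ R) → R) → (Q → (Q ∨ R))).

0.593

¬S = 1 − 0.839 = 0.161
P → ¬S = min(1, 1 − 0.568 + 0.161) = min(1, 0.593) = 0.593
P ∧ R = min(0.568, 0.144) = 0.144
(P ∧ R) → R = min(1, 1 − 0.144 + 0.144) = min(1, 1.000) = 1.000
Q ∨ R = max(0.978, 0.144) = 0.978
Q → (Q ∨ R) = min(1, 1 − 0.978 + 0.978) = min(1, 1.000) = 1.000
((P ∧ R) → R) → (Q → (Q ∨ R)) = min(1, 1 − 1.000 + 1.000) = min(1, 1.000) = 1.000
(P → ¬S) ∧ (((P ∧ R) → R) → (Q → (Q ∨ R))) = min(0.593, 1.000) = 0.593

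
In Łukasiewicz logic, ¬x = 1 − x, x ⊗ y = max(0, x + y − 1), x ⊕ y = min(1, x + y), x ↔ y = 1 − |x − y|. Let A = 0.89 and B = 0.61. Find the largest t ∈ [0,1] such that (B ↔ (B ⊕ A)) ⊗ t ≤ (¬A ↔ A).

B ⊕ A = min(1, 0.61 + 0.89) = min(1, 1.50) = 1.00
B ↔ (B ⊕ A) = 1 − |0.61 − 1.00| = 1 − 0.39 = 0.61
So the left factor is B ↔ (B ⊕ A) = 0.61.
¬A = 1 − 0.89 = 0.11
¬A ↔ A = 1 − |0.11 − 0.89| = 1 − 0.78 = 0.22
So the right-hand bound is ¬A ↔ A = 0.22.
The residuum of the Łukasiewicz t-norm gives the supremum: min(1, 1 − 0.61 + 0.22).
1 − 0.61 + 0.22 = 0.61, so t = min(1, 0.61) = 0.61.
Check: 0.61 ⊗ 0.61 = max(0, 0.22) = 0.22 ≤ 0.22.

0.61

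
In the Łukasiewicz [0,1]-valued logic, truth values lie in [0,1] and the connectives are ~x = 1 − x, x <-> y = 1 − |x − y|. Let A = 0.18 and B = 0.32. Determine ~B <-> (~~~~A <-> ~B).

~B = 1 − 0.32 = 0.68
~A = 1 − 0.18 = 0.82
~~A = 1 − 0.82 = 0.18
~~~A = 1 − 0.18 = 0.82
~~~~A = 1 − 0.82 = 0.18
~~~~A <-> ~B = 1 − |0.18 − 0.68| = 1 − 0.50 = 0.50
~B <-> (~~~~A <-> ~B) = 1 − |0.68 − 0.50| = 1 − 0.18 = 0.82

0.82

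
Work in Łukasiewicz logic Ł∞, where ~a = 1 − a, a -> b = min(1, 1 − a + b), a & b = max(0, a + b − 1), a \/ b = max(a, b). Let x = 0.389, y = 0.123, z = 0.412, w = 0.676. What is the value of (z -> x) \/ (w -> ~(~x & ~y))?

0.977

z -> x = min(1, 1 − 0.412 + 0.389) = min(1, 0.977) = 0.977
~x = 1 − 0.389 = 0.611
~y = 1 − 0.123 = 0.877
~x & ~y = max(0, 0.611 + 0.877 − 1) = max(0, 0.488) = 0.488
~(~x & ~y) = 1 − 0.488 = 0.512
w -> ~(~x & ~y) = min(1, 1 − 0.676 + 0.512) = min(1, 0.836) = 0.836
(z -> x) \/ (w -> ~(~x & ~y)) = max(0.977, 0.836) = 0.977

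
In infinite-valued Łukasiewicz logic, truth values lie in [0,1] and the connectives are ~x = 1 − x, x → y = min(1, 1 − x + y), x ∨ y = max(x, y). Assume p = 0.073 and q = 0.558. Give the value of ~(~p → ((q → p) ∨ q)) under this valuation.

0.369

~p = 1 − 0.073 = 0.927
q → p = min(1, 1 − 0.558 + 0.073) = min(1, 0.515) = 0.515
(q → p) ∨ q = max(0.515, 0.558) = 0.558
~p → ((q → p) ∨ q) = min(1, 1 − 0.927 + 0.558) = min(1, 0.631) = 0.631
~(~p → ((q → p) ∨ q)) = 1 − 0.631 = 0.369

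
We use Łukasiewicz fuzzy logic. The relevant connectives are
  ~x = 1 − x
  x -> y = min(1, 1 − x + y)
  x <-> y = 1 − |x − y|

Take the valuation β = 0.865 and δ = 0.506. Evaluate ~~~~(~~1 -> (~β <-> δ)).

0.629

~1 = 1 − 1.000 = 0.000
~~1 = 1 − 0.000 = 1.000
~β = 1 − 0.865 = 0.135
~β <-> δ = 1 − |0.135 − 0.506| = 1 − 0.371 = 0.629
~~1 -> (~β <-> δ) = min(1, 1 − 1.000 + 0.629) = min(1, 0.629) = 0.629
~(~~1 -> (~β <-> δ)) = 1 − 0.629 = 0.371
~~(~~1 -> (~β <-> δ)) = 1 − 0.371 = 0.629
~~~(~~1 -> (~β <-> δ)) = 1 − 0.629 = 0.371
~~~~(~~1 -> (~β <-> δ)) = 1 − 0.371 = 0.629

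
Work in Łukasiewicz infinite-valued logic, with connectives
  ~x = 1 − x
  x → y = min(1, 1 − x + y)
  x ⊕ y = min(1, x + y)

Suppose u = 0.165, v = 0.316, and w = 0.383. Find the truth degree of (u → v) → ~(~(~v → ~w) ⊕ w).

0.550

u → v = min(1, 1 − 0.165 + 0.316) = min(1, 1.151) = 1.000
~v = 1 − 0.316 = 0.684
~w = 1 − 0.383 = 0.617
~v → ~w = min(1, 1 − 0.684 + 0.617) = min(1, 0.933) = 0.933
~(~v → ~w) = 1 − 0.933 = 0.067
~(~v → ~w) ⊕ w = min(1, 0.067 + 0.383) = min(1, 0.450) = 0.450
~(~(~v → ~w) ⊕ w) = 1 − 0.450 = 0.550
(u → v) → ~(~(~v → ~w) ⊕ w) = min(1, 1 − 1.000 + 0.550) = min(1, 0.550) = 0.550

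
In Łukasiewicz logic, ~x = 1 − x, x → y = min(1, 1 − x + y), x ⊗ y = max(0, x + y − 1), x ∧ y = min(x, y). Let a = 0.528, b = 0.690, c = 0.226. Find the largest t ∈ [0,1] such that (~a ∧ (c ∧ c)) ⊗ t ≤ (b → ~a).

~a = 1 − 0.528 = 0.472
c ∧ c = min(0.226, 0.226) = 0.226
~a ∧ (c ∧ c) = min(0.472, 0.226) = 0.226
So the left factor is ~a ∧ (c ∧ c) = 0.226.
b → ~a = min(1, 1 − 0.690 + 0.472) = min(1, 0.782) = 0.782
So the right-hand bound is b → ~a = 0.782.
The residuum of the Łukasiewicz t-norm gives the supremum: min(1, 1 − 0.226 + 0.782).
1 − 0.226 + 0.782 = 1.556, so t = min(1, 1.556) = 1.000.
Check: 0.226 ⊗ 1.000 = max(0, 0.226) = 0.226 ≤ 0.782.

1.000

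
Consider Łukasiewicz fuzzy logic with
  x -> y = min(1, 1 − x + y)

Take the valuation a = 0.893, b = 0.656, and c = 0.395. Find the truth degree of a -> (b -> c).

0.846

b -> c = min(1, 1 − 0.656 + 0.395) = min(1, 0.739) = 0.739
a -> (b -> c) = min(1, 1 − 0.893 + 0.739) = min(1, 0.846) = 0.846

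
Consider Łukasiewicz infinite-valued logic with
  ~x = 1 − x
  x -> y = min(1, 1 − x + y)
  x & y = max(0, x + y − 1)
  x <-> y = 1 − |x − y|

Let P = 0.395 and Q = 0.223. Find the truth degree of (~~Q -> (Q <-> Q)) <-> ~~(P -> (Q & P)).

~Q = 1 − 0.223 = 0.777
~~Q = 1 − 0.777 = 0.223
Q <-> Q = 1 − |0.223 − 0.223| = 1 − 0.000 = 1.000
~~Q -> (Q <-> Q) = min(1, 1 − 0.223 + 1.000) = min(1, 1.777) = 1.000
Q & P = max(0, 0.223 + 0.395 − 1) = max(0, -0.382) = 0.000
P -> (Q & P) = min(1, 1 − 0.395 + 0.000) = min(1, 0.605) = 0.605
~(P -> (Q & P)) = 1 − 0.605 = 0.395
~~(P -> (Q & P)) = 1 − 0.395 = 0.605
(~~Q -> (Q <-> Q)) <-> ~~(P -> (Q & P)) = 1 − |1.000 − 0.605| = 1 − 0.395 = 0.605

0.605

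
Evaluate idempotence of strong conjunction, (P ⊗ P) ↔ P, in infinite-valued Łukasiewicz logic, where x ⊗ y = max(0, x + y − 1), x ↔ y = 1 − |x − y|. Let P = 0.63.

0.63

P ⊗ P = max(0, 0.63 + 0.63 − 1) = max(0, 0.26) = 0.26
(P ⊗ P) ↔ P = 1 − |0.26 − 0.63| = 1 − 0.37 = 0.63
(The value 0.63 < 1 shows this instance is not satisfied; fails in Ł∞ since a ⊗ a = max(0, 2a−1) ≠ a in general.)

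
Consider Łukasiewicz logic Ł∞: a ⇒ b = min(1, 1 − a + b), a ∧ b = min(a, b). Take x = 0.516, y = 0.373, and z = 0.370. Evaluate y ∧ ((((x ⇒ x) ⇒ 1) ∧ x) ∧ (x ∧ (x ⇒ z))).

0.373

x ⇒ x = min(1, 1 − 0.516 + 0.516) = min(1, 1.000) = 1.000
(x ⇒ x) ⇒ 1 = min(1, 1 − 1.000 + 1.000) = min(1, 1.000) = 1.000
((x ⇒ x) ⇒ 1) ∧ x = min(1.000, 0.516) = 0.516
x ⇒ z = min(1, 1 − 0.516 + 0.370) = min(1, 0.854) = 0.854
x ∧ (x ⇒ z) = min(0.516, 0.854) = 0.516
(((x ⇒ x) ⇒ 1) ∧ x) ∧ (x ∧ (x ⇒ z)) = min(0.516, 0.516) = 0.516
y ∧ ((((x ⇒ x) ⇒ 1) ∧ x) ∧ (x ∧ (x ⇒ z))) = min(0.373, 0.516) = 0.373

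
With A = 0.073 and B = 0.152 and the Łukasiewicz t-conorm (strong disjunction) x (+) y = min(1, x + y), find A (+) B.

A (+) B = min(1, 0.073 + 0.152) = min(1, 0.225) = 0.225
For comparison, the Gödel t-conorm max(x, y) would give 0.152.

0.225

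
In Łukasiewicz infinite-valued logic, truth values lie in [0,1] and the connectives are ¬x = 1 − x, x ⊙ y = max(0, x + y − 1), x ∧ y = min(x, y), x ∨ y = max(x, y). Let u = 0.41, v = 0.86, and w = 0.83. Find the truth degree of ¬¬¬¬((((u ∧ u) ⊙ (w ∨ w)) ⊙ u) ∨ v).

u ∧ u = min(0.41, 0.41) = 0.41
w ∨ w = max(0.83, 0.83) = 0.83
(u ∧ u) ⊙ (w ∨ w) = max(0, 0.41 + 0.83 − 1) = max(0, 0.24) = 0.24
((u ∧ u) ⊙ (w ∨ w)) ⊙ u = max(0, 0.24 + 0.41 − 1) = max(0, -0.35) = 0.00
(((u ∧ u) ⊙ (w ∨ w)) ⊙ u) ∨ v = max(0.00, 0.86) = 0.86
¬((((u ∧ u) ⊙ (w ∨ w)) ⊙ u) ∨ v) = 1 − 0.86 = 0.14
¬¬((((u ∧ u) ⊙ (w ∨ w)) ⊙ u) ∨ v) = 1 − 0.14 = 0.86
¬¬¬((((u ∧ u) ⊙ (w ∨ w)) ⊙ u) ∨ v) = 1 − 0.86 = 0.14
¬¬¬¬((((u ∧ u) ⊙ (w ∨ w)) ⊙ u) ∨ v) = 1 − 0.14 = 0.86

0.86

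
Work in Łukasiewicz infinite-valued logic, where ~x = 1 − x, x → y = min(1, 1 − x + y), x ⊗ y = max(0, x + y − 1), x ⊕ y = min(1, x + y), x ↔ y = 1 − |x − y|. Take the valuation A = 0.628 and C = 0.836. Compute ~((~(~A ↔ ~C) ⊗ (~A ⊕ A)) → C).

0.000

~A = 1 − 0.628 = 0.372
~C = 1 − 0.836 = 0.164
~A ↔ ~C = 1 − |0.372 − 0.164| = 1 − 0.208 = 0.792
~(~A ↔ ~C) = 1 − 0.792 = 0.208
~A ⊕ A = min(1, 0.372 + 0.628) = min(1, 1.000) = 1.000
~(~A ↔ ~C) ⊗ (~A ⊕ A) = max(0, 0.208 + 1.000 − 1) = max(0, 0.208) = 0.208
(~(~A ↔ ~C) ⊗ (~A ⊕ A)) → C = min(1, 1 − 0.208 + 0.836) = min(1, 1.628) = 1.000
~((~(~A ↔ ~C) ⊗ (~A ⊕ A)) → C) = 1 − 1.000 = 0.000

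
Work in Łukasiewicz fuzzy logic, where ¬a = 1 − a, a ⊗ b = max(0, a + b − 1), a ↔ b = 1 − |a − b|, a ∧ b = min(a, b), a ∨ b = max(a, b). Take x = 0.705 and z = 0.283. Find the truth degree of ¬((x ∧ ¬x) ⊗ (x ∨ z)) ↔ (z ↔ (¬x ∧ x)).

0.988

¬x = 1 − 0.705 = 0.295
x ∧ ¬x = min(0.705, 0.295) = 0.295
x ∨ z = max(0.705, 0.283) = 0.705
(x ∧ ¬x) ⊗ (x ∨ z) = max(0, 0.295 + 0.705 − 1) = max(0, 0.000) = 0.000
¬((x ∧ ¬x) ⊗ (x ∨ z)) = 1 − 0.000 = 1.000
¬x ∧ x = min(0.295, 0.705) = 0.295
z ↔ (¬x ∧ x) = 1 − |0.283 − 0.295| = 1 − 0.012 = 0.988
¬((x ∧ ¬x) ⊗ (x ∨ z)) ↔ (z ↔ (¬x ∧ x)) = 1 − |1.000 − 0.988| = 1 − 0.012 = 0.988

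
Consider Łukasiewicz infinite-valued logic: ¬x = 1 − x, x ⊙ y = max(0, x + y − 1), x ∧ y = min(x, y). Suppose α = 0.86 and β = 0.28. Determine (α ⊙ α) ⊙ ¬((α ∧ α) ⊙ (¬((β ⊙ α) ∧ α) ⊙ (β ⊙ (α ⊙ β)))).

0.72

α ⊙ α = max(0, 0.86 + 0.86 − 1) = max(0, 0.72) = 0.72
α ∧ α = min(0.86, 0.86) = 0.86
β ⊙ α = max(0, 0.28 + 0.86 − 1) = max(0, 0.14) = 0.14
(β ⊙ α) ∧ α = min(0.14, 0.86) = 0.14
¬((β ⊙ α) ∧ α) = 1 − 0.14 = 0.86
α ⊙ β = max(0, 0.86 + 0.28 − 1) = max(0, 0.14) = 0.14
β ⊙ (α ⊙ β) = max(0, 0.28 + 0.14 − 1) = max(0, -0.58) = 0.00
¬((β ⊙ α) ∧ α) ⊙ (β ⊙ (α ⊙ β)) = max(0, 0.86 + 0.00 − 1) = max(0, -0.14) = 0.00
(α ∧ α) ⊙ (¬((β ⊙ α) ∧ α) ⊙ (β ⊙ (α ⊙ β))) = max(0, 0.86 + 0.00 − 1) = max(0, -0.14) = 0.00
¬((α ∧ α) ⊙ (¬((β ⊙ α) ∧ α) ⊙ (β ⊙ (α ⊙ β)))) = 1 − 0.00 = 1.00
(α ⊙ α) ⊙ ¬((α ∧ α) ⊙ (¬((β ⊙ α) ∧ α) ⊙ (β ⊙ (α ⊙ β)))) = max(0, 0.72 + 1.00 − 1) = max(0, 0.72) = 0.72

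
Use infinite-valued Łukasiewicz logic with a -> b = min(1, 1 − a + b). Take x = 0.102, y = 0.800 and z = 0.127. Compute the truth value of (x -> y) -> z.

0.127

x -> y = min(1, 1 − 0.102 + 0.800) = min(1, 1.698) = 1.000
(x -> y) -> z = min(1, 1 − 1.000 + 0.127) = min(1, 0.127) = 0.127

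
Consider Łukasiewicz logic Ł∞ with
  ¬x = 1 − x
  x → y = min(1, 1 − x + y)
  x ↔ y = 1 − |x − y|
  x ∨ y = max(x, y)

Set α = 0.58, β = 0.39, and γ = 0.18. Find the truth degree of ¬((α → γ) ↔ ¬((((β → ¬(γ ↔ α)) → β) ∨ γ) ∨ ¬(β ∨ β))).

α → γ = min(1, 1 − 0.58 + 0.18) = min(1, 0.60) = 0.60
γ ↔ α = 1 − |0.18 − 0.58| = 1 − 0.40 = 0.60
¬(γ ↔ α) = 1 − 0.60 = 0.40
β → ¬(γ ↔ α) = min(1, 1 − 0.39 + 0.40) = min(1, 1.01) = 1.00
(β → ¬(γ ↔ α)) → β = min(1, 1 − 1.00 + 0.39) = min(1, 0.39) = 0.39
((β → ¬(γ ↔ α)) → β) ∨ γ = max(0.39, 0.18) = 0.39
β ∨ β = max(0.39, 0.39) = 0.39
¬(β ∨ β) = 1 − 0.39 = 0.61
(((β → ¬(γ ↔ α)) → β) ∨ γ) ∨ ¬(β ∨ β) = max(0.39, 0.61) = 0.61
¬((((β → ¬(γ ↔ α)) → β) ∨ γ) ∨ ¬(β ∨ β)) = 1 − 0.61 = 0.39
(α → γ) ↔ ¬((((β → ¬(γ ↔ α)) → β) ∨ γ) ∨ ¬(β ∨ β)) = 1 − |0.60 − 0.39| = 1 − 0.21 = 0.79
¬((α → γ) ↔ ¬((((β → ¬(γ ↔ α)) → β) ∨ γ) ∨ ¬(β ∨ β))) = 1 − 0.79 = 0.21

0.21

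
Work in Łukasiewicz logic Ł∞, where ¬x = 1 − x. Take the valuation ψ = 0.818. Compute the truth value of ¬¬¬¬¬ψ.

0.182

¬ψ = 1 − 0.818 = 0.182
¬¬ψ = 1 − 0.182 = 0.818
¬¬¬ψ = 1 − 0.818 = 0.182
¬¬¬¬ψ = 1 − 0.182 = 0.818
¬¬¬¬¬ψ = 1 − 0.818 = 0.182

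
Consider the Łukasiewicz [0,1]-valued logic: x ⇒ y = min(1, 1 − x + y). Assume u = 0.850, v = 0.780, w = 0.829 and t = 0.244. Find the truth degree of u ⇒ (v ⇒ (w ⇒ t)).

w ⇒ t = min(1, 1 − 0.829 + 0.244) = min(1, 0.415) = 0.415
v ⇒ (w ⇒ t) = min(1, 1 − 0.780 + 0.415) = min(1, 0.635) = 0.635
u ⇒ (v ⇒ (w ⇒ t)) = min(1, 1 − 0.850 + 0.635) = min(1, 0.785) = 0.785

0.785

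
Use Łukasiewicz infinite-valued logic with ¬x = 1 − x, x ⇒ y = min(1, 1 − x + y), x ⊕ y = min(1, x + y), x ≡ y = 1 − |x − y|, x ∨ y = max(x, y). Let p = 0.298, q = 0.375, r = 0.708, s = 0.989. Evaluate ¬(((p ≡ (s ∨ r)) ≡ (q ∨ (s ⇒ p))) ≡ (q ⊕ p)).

0.261

s ∨ r = max(0.989, 0.708) = 0.989
p ≡ (s ∨ r) = 1 − |0.298 − 0.989| = 1 − 0.691 = 0.309
s ⇒ p = min(1, 1 − 0.989 + 0.298) = min(1, 0.309) = 0.309
q ∨ (s ⇒ p) = max(0.375, 0.309) = 0.375
(p ≡ (s ∨ r)) ≡ (q ∨ (s ⇒ p)) = 1 − |0.309 − 0.375| = 1 − 0.066 = 0.934
q ⊕ p = min(1, 0.375 + 0.298) = min(1, 0.673) = 0.673
((p ≡ (s ∨ r)) ≡ (q ∨ (s ⇒ p))) ≡ (q ⊕ p) = 1 − |0.934 − 0.673| = 1 − 0.261 = 0.739
¬(((p ≡ (s ∨ r)) ≡ (q ∨ (s ⇒ p))) ≡ (q ⊕ p)) = 1 − 0.739 = 0.261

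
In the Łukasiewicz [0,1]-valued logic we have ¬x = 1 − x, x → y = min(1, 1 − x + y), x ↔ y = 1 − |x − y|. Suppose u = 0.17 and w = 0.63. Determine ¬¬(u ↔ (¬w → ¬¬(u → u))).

¬w = 1 − 0.63 = 0.37
u → u = min(1, 1 − 0.17 + 0.17) = min(1, 1.00) = 1.00
¬(u → u) = 1 − 1.00 = 0.00
¬¬(u → u) = 1 − 0.00 = 1.00
¬w → ¬¬(u → u) = min(1, 1 − 0.37 + 1.00) = min(1, 1.63) = 1.00
u ↔ (¬w → ¬¬(u → u)) = 1 − |0.17 − 1.00| = 1 − 0.83 = 0.17
¬(u ↔ (¬w → ¬¬(u → u))) = 1 − 0.17 = 0.83
¬¬(u ↔ (¬w → ¬¬(u → u))) = 1 − 0.83 = 0.17

0.17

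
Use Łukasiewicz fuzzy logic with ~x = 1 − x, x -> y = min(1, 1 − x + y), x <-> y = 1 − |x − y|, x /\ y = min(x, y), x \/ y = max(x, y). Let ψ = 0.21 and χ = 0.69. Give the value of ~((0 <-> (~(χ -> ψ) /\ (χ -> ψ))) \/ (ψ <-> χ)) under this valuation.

0.48

χ -> ψ = min(1, 1 − 0.69 + 0.21) = min(1, 0.52) = 0.52
~(χ -> ψ) = 1 − 0.52 = 0.48
~(χ -> ψ) /\ (χ -> ψ) = min(0.48, 0.52) = 0.48
0 <-> (~(χ -> ψ) /\ (χ -> ψ)) = 1 − |0.00 − 0.48| = 1 − 0.48 = 0.52
ψ <-> χ = 1 − |0.21 − 0.69| = 1 − 0.48 = 0.52
(0 <-> (~(χ -> ψ) /\ (χ -> ψ))) \/ (ψ <-> χ) = max(0.52, 0.52) = 0.52
~((0 <-> (~(χ -> ψ) /\ (χ -> ψ))) \/ (ψ <-> χ)) = 1 − 0.52 = 0.48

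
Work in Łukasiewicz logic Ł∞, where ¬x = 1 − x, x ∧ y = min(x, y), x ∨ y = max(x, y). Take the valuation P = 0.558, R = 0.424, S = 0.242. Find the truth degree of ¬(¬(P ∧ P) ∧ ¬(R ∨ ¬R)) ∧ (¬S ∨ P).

0.576

P ∧ P = min(0.558, 0.558) = 0.558
¬(P ∧ P) = 1 − 0.558 = 0.442
¬R = 1 − 0.424 = 0.576
R ∨ ¬R = max(0.424, 0.576) = 0.576
¬(R ∨ ¬R) = 1 − 0.576 = 0.424
¬(P ∧ P) ∧ ¬(R ∨ ¬R) = min(0.442, 0.424) = 0.424
¬(¬(P ∧ P) ∧ ¬(R ∨ ¬R)) = 1 − 0.424 = 0.576
¬S = 1 − 0.242 = 0.758
¬S ∨ P = max(0.758, 0.558) = 0.758
¬(¬(P ∧ P) ∧ ¬(R ∨ ¬R)) ∧ (¬S ∨ P) = min(0.576, 0.758) = 0.576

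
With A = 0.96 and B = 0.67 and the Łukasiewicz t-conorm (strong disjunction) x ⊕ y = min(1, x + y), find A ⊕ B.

1.00

A ⊕ B = min(1, 0.96 + 0.67) = min(1, 1.63) = 1.00
For comparison, the Gödel t-conorm max(x, y) would give 0.96.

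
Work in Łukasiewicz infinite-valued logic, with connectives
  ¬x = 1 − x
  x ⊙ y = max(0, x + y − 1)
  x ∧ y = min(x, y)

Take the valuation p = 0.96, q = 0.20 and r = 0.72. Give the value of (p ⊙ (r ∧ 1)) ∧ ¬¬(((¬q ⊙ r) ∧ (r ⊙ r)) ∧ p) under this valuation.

r ∧ 1 = min(0.72, 1.00) = 0.72
p ⊙ (r ∧ 1) = max(0, 0.96 + 0.72 − 1) = max(0, 0.68) = 0.68
¬q = 1 − 0.20 = 0.80
¬q ⊙ r = max(0, 0.80 + 0.72 − 1) = max(0, 0.52) = 0.52
r ⊙ r = max(0, 0.72 + 0.72 − 1) = max(0, 0.44) = 0.44
(¬q ⊙ r) ∧ (r ⊙ r) = min(0.52, 0.44) = 0.44
((¬q ⊙ r) ∧ (r ⊙ r)) ∧ p = min(0.44, 0.96) = 0.44
¬(((¬q ⊙ r) ∧ (r ⊙ r)) ∧ p) = 1 − 0.44 = 0.56
¬¬(((¬q ⊙ r) ∧ (r ⊙ r)) ∧ p) = 1 − 0.56 = 0.44
(p ⊙ (r ∧ 1)) ∧ ¬¬(((¬q ⊙ r) ∧ (r ⊙ r)) ∧ p) = min(0.68, 0.44) = 0.44

0.44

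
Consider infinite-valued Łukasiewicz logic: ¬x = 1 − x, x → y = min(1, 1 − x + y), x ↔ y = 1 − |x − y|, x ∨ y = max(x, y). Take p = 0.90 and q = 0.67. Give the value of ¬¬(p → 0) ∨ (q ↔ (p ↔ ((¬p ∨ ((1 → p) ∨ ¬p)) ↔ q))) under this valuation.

p → 0 = min(1, 1 − 0.90 + 0.00) = min(1, 0.10) = 0.10
¬(p → 0) = 1 − 0.10 = 0.90
¬¬(p → 0) = 1 − 0.90 = 0.10
¬p = 1 − 0.90 = 0.10
1 → p = min(1, 1 − 1.00 + 0.90) = min(1, 0.90) = 0.90
(1 → p) ∨ ¬p = max(0.90, 0.10) = 0.90
¬p ∨ ((1 → p) ∨ ¬p) = max(0.10, 0.90) = 0.90
(¬p ∨ ((1 → p) ∨ ¬p)) ↔ q = 1 − |0.90 − 0.67| = 1 − 0.23 = 0.77
p ↔ ((¬p ∨ ((1 → p) ∨ ¬p)) ↔ q) = 1 − |0.90 − 0.77| = 1 − 0.13 = 0.87
q ↔ (p ↔ ((¬p ∨ ((1 → p) ∨ ¬p)) ↔ q)) = 1 − |0.67 − 0.87| = 1 − 0.20 = 0.80
¬¬(p → 0) ∨ (q ↔ (p ↔ ((¬p ∨ ((1 → p) ∨ ¬p)) ↔ q))) = max(0.10, 0.80) = 0.80

0.80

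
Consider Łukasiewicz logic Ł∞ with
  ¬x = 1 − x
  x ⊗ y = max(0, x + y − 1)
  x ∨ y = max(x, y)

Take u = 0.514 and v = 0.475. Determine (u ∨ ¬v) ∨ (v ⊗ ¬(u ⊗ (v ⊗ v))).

¬v = 1 − 0.475 = 0.525
u ∨ ¬v = max(0.514, 0.525) = 0.525
v ⊗ v = max(0, 0.475 + 0.475 − 1) = max(0, -0.050) = 0.000
u ⊗ (v ⊗ v) = max(0, 0.514 + 0.000 − 1) = max(0, -0.486) = 0.000
¬(u ⊗ (v ⊗ v)) = 1 − 0.000 = 1.000
v ⊗ ¬(u ⊗ (v ⊗ v)) = max(0, 0.475 + 1.000 − 1) = max(0, 0.475) = 0.475
(u ∨ ¬v) ∨ (v ⊗ ¬(u ⊗ (v ⊗ v))) = max(0.525, 0.475) = 0.525

0.525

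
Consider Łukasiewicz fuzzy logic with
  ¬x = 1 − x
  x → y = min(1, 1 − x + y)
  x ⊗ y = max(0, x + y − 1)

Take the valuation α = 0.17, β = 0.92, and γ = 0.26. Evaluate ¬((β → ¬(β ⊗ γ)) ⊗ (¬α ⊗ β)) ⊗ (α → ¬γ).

0.35

β ⊗ γ = max(0, 0.92 + 0.26 − 1) = max(0, 0.18) = 0.18
¬(β ⊗ γ) = 1 − 0.18 = 0.82
β → ¬(β ⊗ γ) = min(1, 1 − 0.92 + 0.82) = min(1, 0.90) = 0.90
¬α = 1 − 0.17 = 0.83
¬α ⊗ β = max(0, 0.83 + 0.92 − 1) = max(0, 0.75) = 0.75
(β → ¬(β ⊗ γ)) ⊗ (¬α ⊗ β) = max(0, 0.90 + 0.75 − 1) = max(0, 0.65) = 0.65
¬((β → ¬(β ⊗ γ)) ⊗ (¬α ⊗ β)) = 1 − 0.65 = 0.35
¬γ = 1 − 0.26 = 0.74
α → ¬γ = min(1, 1 − 0.17 + 0.74) = min(1, 1.57) = 1.00
¬((β → ¬(β ⊗ γ)) ⊗ (¬α ⊗ β)) ⊗ (α → ¬γ) = max(0, 0.35 + 1.00 − 1) = max(0, 0.35) = 0.35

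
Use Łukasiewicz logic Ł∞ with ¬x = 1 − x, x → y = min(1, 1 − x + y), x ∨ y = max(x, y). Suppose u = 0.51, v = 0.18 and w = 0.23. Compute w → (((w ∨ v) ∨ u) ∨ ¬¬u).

w ∨ v = max(0.23, 0.18) = 0.23
(w ∨ v) ∨ u = max(0.23, 0.51) = 0.51
¬u = 1 − 0.51 = 0.49
¬¬u = 1 − 0.49 = 0.51
((w ∨ v) ∨ u) ∨ ¬¬u = max(0.51, 0.51) = 0.51
w → (((w ∨ v) ∨ u) ∨ ¬¬u) = min(1, 1 − 0.23 + 0.51) = min(1, 1.28) = 1.00

1.00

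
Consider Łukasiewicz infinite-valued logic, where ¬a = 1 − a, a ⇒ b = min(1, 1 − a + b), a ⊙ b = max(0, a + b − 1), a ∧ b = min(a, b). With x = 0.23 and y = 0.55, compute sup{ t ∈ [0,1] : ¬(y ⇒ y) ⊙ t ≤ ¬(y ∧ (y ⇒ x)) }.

1.00

y ⇒ y = min(1, 1 − 0.55 + 0.55) = min(1, 1.00) = 1.00
¬(y ⇒ y) = 1 − 1.00 = 0.00
So the left factor is ¬(y ⇒ y) = 0.00.
y ⇒ x = min(1, 1 − 0.55 + 0.23) = min(1, 0.68) = 0.68
y ∧ (y ⇒ x) = min(0.55, 0.68) = 0.55
¬(y ∧ (y ⇒ x)) = 1 − 0.55 = 0.45
So the right-hand bound is ¬(y ∧ (y ⇒ x)) = 0.45.
The residuum of the Łukasiewicz t-norm gives the supremum: min(1, 1 − 0.00 + 0.45).
1 − 0.00 + 0.45 = 1.45, so t = min(1, 1.45) = 1.00.
Check: 0.00 ⊙ 1.00 = max(0, 0.00) = 0.00 ≤ 0.45.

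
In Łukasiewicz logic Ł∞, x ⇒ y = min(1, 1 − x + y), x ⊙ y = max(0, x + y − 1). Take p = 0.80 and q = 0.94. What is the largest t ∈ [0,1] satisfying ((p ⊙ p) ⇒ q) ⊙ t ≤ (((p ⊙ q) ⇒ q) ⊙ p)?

p ⊙ p = max(0, 0.80 + 0.80 − 1) = max(0, 0.60) = 0.60
(p ⊙ p) ⇒ q = min(1, 1 − 0.60 + 0.94) = min(1, 1.34) = 1.00
So the left factor is (p ⊙ p) ⇒ q = 1.00.
p ⊙ q = max(0, 0.80 + 0.94 − 1) = max(0, 0.74) = 0.74
(p ⊙ q) ⇒ q = min(1, 1 − 0.74 + 0.94) = min(1, 1.20) = 1.00
((p ⊙ q) ⇒ q) ⊙ p = max(0, 1.00 + 0.80 − 1) = max(0, 0.80) = 0.80
So the right-hand bound is ((p ⊙ q) ⇒ q) ⊙ p = 0.80.
The residuum of the Łukasiewicz t-norm gives the supremum: min(1, 1 − 1.00 + 0.80).
1 − 1.00 + 0.80 = 0.80, so t = min(1, 0.80) = 0.80.
Check: 1.00 ⊙ 0.80 = max(0, 0.80) = 0.80 ≤ 0.80.

0.80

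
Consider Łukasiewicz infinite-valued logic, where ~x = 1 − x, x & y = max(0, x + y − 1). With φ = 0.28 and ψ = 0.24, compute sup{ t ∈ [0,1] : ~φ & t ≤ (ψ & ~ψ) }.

0.28

~φ = 1 − 0.28 = 0.72
So the left factor is ~φ = 0.72.
~ψ = 1 − 0.24 = 0.76
ψ & ~ψ = max(0, 0.24 + 0.76 − 1) = max(0, 0.00) = 0.00
So the right-hand bound is ψ & ~ψ = 0.00.
The residuum of the Łukasiewicz t-norm gives the supremum: min(1, 1 − 0.72 + 0.00).
1 − 0.72 + 0.00 = 0.28, so t = min(1, 0.28) = 0.28.
Check: 0.72 & 0.28 = max(0, 0.00) = 0.00 ≤ 0.00.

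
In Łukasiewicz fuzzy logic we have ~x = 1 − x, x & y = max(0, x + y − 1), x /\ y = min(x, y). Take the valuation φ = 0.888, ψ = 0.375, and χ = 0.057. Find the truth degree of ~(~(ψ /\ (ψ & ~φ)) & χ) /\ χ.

0.057

~φ = 1 − 0.888 = 0.112
ψ & ~φ = max(0, 0.375 + 0.112 − 1) = max(0, -0.513) = 0.000
ψ /\ (ψ & ~φ) = min(0.375, 0.000) = 0.000
~(ψ /\ (ψ & ~φ)) = 1 − 0.000 = 1.000
~(ψ /\ (ψ & ~φ)) & χ = max(0, 1.000 + 0.057 − 1) = max(0, 0.057) = 0.057
~(~(ψ /\ (ψ & ~φ)) & χ) = 1 − 0.057 = 0.943
~(~(ψ /\ (ψ & ~φ)) & χ) /\ χ = min(0.943, 0.057) = 0.057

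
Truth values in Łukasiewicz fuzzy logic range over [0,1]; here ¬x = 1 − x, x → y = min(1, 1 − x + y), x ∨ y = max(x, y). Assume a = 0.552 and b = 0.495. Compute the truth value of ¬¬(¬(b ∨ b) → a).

b ∨ b = max(0.495, 0.495) = 0.495
¬(b ∨ b) = 1 − 0.495 = 0.505
¬(b ∨ b) → a = min(1, 1 − 0.505 + 0.552) = min(1, 1.047) = 1.000
¬(¬(b ∨ b) → a) = 1 − 1.000 = 0.000
¬¬(¬(b ∨ b) → a) = 1 − 0.000 = 1.000

1.000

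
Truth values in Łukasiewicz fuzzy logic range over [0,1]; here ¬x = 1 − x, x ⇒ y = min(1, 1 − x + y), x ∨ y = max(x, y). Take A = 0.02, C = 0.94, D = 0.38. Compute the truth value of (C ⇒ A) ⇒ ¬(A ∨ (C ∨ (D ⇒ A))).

C ⇒ A = min(1, 1 − 0.94 + 0.02) = min(1, 0.08) = 0.08
D ⇒ A = min(1, 1 − 0.38 + 0.02) = min(1, 0.64) = 0.64
C ∨ (D ⇒ A) = max(0.94, 0.64) = 0.94
A ∨ (C ∨ (D ⇒ A)) = max(0.02, 0.94) = 0.94
¬(A ∨ (C ∨ (D ⇒ A))) = 1 − 0.94 = 0.06
(C ⇒ A) ⇒ ¬(A ∨ (C ∨ (D ⇒ A))) = min(1, 1 − 0.08 + 0.06) = min(1, 0.98) = 0.98

0.98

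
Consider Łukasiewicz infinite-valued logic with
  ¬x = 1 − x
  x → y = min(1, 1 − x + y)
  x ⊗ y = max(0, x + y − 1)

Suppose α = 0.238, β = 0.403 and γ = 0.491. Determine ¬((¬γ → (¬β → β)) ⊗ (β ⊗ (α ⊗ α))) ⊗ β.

¬γ = 1 − 0.491 = 0.509
¬β = 1 − 0.403 = 0.597
¬β → β = min(1, 1 − 0.597 + 0.403) = min(1, 0.806) = 0.806
¬γ → (¬β → β) = min(1, 1 − 0.509 + 0.806) = min(1, 1.297) = 1.000
α ⊗ α = max(0, 0.238 + 0.238 − 1) = max(0, -0.524) = 0.000
β ⊗ (α ⊗ α) = max(0, 0.403 + 0.000 − 1) = max(0, -0.597) = 0.000
(¬γ → (¬β → β)) ⊗ (β ⊗ (α ⊗ α)) = max(0, 1.000 + 0.000 − 1) = max(0, 0.000) = 0.000
¬((¬γ → (¬β → β)) ⊗ (β ⊗ (α ⊗ α))) = 1 − 0.000 = 1.000
¬((¬γ → (¬β → β)) ⊗ (β ⊗ (α ⊗ α))) ⊗ β = max(0, 1.000 + 0.403 − 1) = max(0, 0.403) = 0.403

0.403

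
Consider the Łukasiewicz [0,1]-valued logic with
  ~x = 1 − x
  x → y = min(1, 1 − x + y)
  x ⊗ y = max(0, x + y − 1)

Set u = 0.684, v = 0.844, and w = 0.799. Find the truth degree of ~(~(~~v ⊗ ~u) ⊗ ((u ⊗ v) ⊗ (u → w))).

0.632

~v = 1 − 0.844 = 0.156
~~v = 1 − 0.156 = 0.844
~u = 1 − 0.684 = 0.316
~~v ⊗ ~u = max(0, 0.844 + 0.316 − 1) = max(0, 0.160) = 0.160
~(~~v ⊗ ~u) = 1 − 0.160 = 0.840
u ⊗ v = max(0, 0.684 + 0.844 − 1) = max(0, 0.528) = 0.528
u → w = min(1, 1 − 0.684 + 0.799) = min(1, 1.115) = 1.000
(u ⊗ v) ⊗ (u → w) = max(0, 0.528 + 1.000 − 1) = max(0, 0.528) = 0.528
~(~~v ⊗ ~u) ⊗ ((u ⊗ v) ⊗ (u → w)) = max(0, 0.840 + 0.528 − 1) = max(0, 0.368) = 0.368
~(~(~~v ⊗ ~u) ⊗ ((u ⊗ v) ⊗ (u → w))) = 1 − 0.368 = 0.632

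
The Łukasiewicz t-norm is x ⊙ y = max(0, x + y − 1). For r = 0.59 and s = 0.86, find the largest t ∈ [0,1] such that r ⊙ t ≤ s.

The residuum of the Łukasiewicz t-norm gives the supremum: min(1, 1 − 0.59 + 0.86).
1 − 0.59 + 0.86 = 1.27, so t = min(1, 1.27) = 1.00.
Check: 0.59 ⊙ 1.00 = max(0, 0.59) = 0.59 ≤ 0.86.

1.00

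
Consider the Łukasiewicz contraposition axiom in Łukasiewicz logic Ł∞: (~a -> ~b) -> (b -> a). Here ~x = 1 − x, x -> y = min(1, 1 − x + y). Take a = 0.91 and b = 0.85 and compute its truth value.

~a = 1 − 0.91 = 0.09
~b = 1 − 0.85 = 0.15
~a -> ~b = min(1, 1 − 0.09 + 0.15) = min(1, 1.06) = 1.00
b -> a = min(1, 1 − 0.85 + 0.91) = min(1, 1.06) = 1.00
(~a -> ~b) -> (b -> a) = min(1, 1 − 1.00 + 1.00) = min(1, 1.00) = 1.00
(As expected: an axiom of Ł∞, always 1.)

1.00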